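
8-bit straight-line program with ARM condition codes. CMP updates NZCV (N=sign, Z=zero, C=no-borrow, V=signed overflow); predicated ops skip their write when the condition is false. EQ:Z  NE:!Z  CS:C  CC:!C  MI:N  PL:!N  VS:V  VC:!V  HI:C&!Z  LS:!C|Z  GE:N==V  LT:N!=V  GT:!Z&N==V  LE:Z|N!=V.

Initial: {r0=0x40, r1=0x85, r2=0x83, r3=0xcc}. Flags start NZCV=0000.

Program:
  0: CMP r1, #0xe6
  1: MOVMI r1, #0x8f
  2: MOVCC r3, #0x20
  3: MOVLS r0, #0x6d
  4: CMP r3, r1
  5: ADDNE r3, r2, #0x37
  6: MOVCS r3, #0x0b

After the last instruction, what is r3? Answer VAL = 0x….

VAL = 0xba

[0] flags=1000 → (cmp)
[1] flags=1000 MI?T → r1=0x8f
[2] flags=1000 CC?T → r3=0x20
[3] flags=1000 LS?T → r0=0x6d
[4] flags=1001 → (cmp)
[5] flags=1001 NE?T → r3=0xba
[6] flags=1001 CS?F → skip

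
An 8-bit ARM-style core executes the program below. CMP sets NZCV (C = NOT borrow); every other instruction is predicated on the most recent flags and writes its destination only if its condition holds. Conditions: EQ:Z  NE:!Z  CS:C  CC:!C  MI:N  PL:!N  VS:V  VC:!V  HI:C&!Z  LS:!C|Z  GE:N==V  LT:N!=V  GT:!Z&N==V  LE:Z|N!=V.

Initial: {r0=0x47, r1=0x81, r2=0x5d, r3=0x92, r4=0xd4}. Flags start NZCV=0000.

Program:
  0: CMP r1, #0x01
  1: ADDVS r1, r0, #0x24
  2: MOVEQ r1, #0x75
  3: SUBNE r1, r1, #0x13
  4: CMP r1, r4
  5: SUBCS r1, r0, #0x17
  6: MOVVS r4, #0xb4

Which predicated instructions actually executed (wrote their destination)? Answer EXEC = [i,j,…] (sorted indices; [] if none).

0: ✓ CMP  NZCV=1010
1: · ADDVS
2: · MOVEQ
3: ✓ SUBNE  r1←0x6e
4: ✓ CMP  NZCV=1001
5: · SUBCS
6: ✓ MOVVS  r4←0xb4

EXEC = [3,6]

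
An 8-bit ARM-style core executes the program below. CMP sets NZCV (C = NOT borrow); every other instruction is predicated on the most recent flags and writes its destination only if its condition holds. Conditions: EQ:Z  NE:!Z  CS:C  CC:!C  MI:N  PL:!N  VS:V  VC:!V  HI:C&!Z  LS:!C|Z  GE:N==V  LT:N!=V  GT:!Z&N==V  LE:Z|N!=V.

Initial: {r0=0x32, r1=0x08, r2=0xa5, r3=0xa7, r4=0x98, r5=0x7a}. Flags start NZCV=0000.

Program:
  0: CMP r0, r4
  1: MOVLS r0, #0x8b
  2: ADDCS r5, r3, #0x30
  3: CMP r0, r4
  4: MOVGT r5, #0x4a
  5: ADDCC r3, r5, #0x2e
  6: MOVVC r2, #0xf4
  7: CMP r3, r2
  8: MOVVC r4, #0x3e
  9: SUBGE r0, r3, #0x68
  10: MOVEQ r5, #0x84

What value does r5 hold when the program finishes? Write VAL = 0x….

[0] flags=1001 → (cmp)
[1] flags=1001 LS?T → r0=0x8b
[2] flags=1001 CS?F → skip
[3] flags=1000 → (cmp)
[4] flags=1000 GT?F → skip
[5] flags=1000 CC?T → r3=0xa8
[6] flags=1000 VC?T → r2=0xf4
[7] flags=1000 → (cmp)
[8] flags=1000 VC?T → r4=0x3e
[9] flags=1000 GE?F → skip
[10] flags=1000 EQ?F → skip

VAL = 0x7a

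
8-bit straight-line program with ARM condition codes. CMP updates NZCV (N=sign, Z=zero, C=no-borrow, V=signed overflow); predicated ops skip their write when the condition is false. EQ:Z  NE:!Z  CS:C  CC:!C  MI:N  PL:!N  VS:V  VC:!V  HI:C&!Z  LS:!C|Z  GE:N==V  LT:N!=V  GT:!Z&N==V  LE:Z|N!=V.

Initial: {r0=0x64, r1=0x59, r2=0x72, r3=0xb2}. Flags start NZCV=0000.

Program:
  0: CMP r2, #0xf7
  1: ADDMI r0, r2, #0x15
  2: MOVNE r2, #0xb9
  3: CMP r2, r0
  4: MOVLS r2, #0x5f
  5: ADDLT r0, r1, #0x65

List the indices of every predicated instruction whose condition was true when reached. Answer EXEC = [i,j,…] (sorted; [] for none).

EXEC = [2,5]

[0] flags=0000 → (cmp)
[1] flags=0000 MI?F → skip
[2] flags=0000 NE?T → r2=0xb9
[3] flags=0011 → (cmp)
[4] flags=0011 LS?F → skip
[5] flags=0011 LT?T → r0=0xbe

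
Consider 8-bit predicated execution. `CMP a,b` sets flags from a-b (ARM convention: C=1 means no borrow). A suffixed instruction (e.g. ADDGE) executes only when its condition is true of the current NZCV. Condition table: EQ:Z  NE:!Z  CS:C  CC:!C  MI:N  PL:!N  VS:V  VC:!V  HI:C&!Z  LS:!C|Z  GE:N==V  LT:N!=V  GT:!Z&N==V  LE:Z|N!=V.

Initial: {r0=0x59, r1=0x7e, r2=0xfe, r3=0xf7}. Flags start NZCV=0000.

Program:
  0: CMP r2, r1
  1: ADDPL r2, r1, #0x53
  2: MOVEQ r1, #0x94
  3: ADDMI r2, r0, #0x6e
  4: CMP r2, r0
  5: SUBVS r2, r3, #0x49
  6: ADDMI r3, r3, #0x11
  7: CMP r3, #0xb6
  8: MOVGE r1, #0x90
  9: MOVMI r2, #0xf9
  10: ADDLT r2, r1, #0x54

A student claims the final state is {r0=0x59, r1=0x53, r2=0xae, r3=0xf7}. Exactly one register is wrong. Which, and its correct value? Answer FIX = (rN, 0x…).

FIX = (r1, 0x90)

[0] flags=1010 → (cmp)
[1] flags=1010 PL?F → skip
[2] flags=1010 EQ?F → skip
[3] flags=1010 MI?T → r2=0xc7
[4] flags=0011 → (cmp)
[5] flags=0011 VS?T → r2=0xae
[6] flags=0011 MI?F → skip
[7] flags=0010 → (cmp)
[8] flags=0010 GE?T → r1=0x90
[9] flags=0010 MI?F → skip
[10] flags=0010 LT?F → skip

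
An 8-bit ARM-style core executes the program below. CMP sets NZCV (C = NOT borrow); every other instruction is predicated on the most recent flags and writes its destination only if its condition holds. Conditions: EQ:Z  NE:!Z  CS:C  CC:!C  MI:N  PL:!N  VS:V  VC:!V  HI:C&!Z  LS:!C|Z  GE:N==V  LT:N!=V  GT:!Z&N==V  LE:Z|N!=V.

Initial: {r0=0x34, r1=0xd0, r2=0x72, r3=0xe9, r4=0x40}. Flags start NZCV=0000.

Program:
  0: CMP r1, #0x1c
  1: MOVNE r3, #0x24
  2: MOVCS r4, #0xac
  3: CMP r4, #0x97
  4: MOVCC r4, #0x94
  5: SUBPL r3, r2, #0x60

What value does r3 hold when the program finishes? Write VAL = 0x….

0: ✓ CMP  NZCV=1010
1: ✓ MOVNE  r3←0x24
2: ✓ MOVCS  r4←0xac
3: ✓ CMP  NZCV=0010
4: · MOVCC
5: ✓ SUBPL  r3←0x12

VAL = 0x12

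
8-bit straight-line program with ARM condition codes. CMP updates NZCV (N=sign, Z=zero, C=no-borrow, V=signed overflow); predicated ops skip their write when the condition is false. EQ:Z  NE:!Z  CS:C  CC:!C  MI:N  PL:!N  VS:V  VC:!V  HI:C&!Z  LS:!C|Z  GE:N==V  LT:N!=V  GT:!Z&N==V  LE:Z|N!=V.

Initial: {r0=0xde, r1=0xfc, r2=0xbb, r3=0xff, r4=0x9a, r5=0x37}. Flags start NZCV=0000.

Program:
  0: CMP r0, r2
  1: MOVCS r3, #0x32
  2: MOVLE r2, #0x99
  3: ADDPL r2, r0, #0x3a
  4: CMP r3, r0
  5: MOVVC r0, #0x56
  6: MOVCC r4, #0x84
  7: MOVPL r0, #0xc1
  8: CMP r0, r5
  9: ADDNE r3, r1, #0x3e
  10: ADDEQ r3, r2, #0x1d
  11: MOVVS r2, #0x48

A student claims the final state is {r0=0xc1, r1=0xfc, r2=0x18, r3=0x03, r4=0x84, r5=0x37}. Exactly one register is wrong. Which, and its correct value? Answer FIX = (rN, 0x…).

FIX = (r3, 0x3a)

[0] flags=0010 → (cmp)
[1] flags=0010 CS?T → r3=0x32
[2] flags=0010 LE?F → skip
[3] flags=0010 PL?T → r2=0x18
[4] flags=0000 → (cmp)
[5] flags=0000 VC?T → r0=0x56
[6] flags=0000 CC?T → r4=0x84
[7] flags=0000 PL?T → r0=0xc1
[8] flags=1010 → (cmp)
[9] flags=1010 NE?T → r3=0x3a
[10] flags=1010 EQ?F → skip
[11] flags=1010 VS?F → skip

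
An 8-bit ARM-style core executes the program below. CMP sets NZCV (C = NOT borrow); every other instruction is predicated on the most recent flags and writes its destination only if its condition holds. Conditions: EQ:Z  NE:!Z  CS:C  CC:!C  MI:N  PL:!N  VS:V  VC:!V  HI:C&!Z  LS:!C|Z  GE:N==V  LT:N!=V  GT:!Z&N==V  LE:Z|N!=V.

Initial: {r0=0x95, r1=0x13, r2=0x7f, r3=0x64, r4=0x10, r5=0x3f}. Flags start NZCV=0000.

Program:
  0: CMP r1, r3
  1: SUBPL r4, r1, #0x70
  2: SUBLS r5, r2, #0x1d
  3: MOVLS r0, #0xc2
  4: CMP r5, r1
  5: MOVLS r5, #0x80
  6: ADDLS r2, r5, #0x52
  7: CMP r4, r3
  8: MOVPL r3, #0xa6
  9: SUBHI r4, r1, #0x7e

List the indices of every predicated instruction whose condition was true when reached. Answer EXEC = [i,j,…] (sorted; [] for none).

EXEC = [2,3]

[0] flags=1000 → (cmp)
[1] flags=1000 PL?F → skip
[2] flags=1000 LS?T → r5=0x62
[3] flags=1000 LS?T → r0=0xc2
[4] flags=0010 → (cmp)
[5] flags=0010 LS?F → skip
[6] flags=0010 LS?F → skip
[7] flags=1000 → (cmp)
[8] flags=1000 PL?F → skip
[9] flags=1000 HI?F → skip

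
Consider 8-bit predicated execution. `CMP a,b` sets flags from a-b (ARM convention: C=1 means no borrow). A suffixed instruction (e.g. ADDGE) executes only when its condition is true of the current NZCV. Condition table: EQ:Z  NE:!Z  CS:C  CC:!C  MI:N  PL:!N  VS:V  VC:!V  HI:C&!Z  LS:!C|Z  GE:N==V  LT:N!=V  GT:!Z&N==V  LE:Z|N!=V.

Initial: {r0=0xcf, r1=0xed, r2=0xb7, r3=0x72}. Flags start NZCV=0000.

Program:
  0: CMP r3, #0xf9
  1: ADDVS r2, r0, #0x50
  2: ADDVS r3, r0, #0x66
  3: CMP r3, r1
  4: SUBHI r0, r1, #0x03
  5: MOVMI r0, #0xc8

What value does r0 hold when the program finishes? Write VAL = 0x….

VAL = 0xc8

[0] flags=0000 → (cmp)
[1] flags=0000 VS?F → skip
[2] flags=0000 VS?F → skip
[3] flags=1001 → (cmp)
[4] flags=1001 HI?F → skip
[5] flags=1001 MI?T → r0=0xc8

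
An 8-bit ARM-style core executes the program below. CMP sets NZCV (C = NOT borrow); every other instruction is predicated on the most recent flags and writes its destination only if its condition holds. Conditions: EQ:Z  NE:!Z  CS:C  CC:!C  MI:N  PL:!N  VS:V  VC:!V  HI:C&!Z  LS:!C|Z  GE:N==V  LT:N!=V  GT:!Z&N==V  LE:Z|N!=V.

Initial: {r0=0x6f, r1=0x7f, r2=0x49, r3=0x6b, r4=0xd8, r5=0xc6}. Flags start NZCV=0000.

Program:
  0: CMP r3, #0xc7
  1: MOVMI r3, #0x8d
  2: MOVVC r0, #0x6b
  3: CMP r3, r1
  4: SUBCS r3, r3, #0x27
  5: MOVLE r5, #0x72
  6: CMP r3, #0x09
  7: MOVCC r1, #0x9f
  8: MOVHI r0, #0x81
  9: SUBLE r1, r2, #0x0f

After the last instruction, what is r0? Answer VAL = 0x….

VAL = 0x81

[0] flags=1001 → (cmp)
[1] flags=1001 MI?T → r3=0x8d
[2] flags=1001 VC?F → skip
[3] flags=0011 → (cmp)
[4] flags=0011 CS?T → r3=0x66
[5] flags=0011 LE?T → r5=0x72
[6] flags=0010 → (cmp)
[7] flags=0010 CC?F → skip
[8] flags=0010 HI?T → r0=0x81
[9] flags=0010 LE?F → skip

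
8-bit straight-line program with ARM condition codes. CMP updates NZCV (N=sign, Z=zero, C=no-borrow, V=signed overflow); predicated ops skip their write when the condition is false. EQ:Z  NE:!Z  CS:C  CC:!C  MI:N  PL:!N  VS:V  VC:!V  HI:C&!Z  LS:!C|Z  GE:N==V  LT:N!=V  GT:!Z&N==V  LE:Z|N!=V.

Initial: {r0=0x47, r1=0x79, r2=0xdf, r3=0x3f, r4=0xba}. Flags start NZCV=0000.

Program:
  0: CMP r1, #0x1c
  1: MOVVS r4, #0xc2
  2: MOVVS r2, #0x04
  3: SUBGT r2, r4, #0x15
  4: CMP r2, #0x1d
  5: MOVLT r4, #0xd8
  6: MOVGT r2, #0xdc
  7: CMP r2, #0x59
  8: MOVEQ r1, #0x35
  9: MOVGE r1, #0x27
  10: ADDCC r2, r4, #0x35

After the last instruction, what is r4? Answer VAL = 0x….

VAL = 0xd8

[0] flags=0010 → (cmp)
[1] flags=0010 VS?F → skip
[2] flags=0010 VS?F → skip
[3] flags=0010 GT?T → r2=0xa5
[4] flags=1010 → (cmp)
[5] flags=1010 LT?T → r4=0xd8
[6] flags=1010 GT?F → skip
[7] flags=0011 → (cmp)
[8] flags=0011 EQ?F → skip
[9] flags=0011 GE?F → skip
[10] flags=0011 CC?F → skip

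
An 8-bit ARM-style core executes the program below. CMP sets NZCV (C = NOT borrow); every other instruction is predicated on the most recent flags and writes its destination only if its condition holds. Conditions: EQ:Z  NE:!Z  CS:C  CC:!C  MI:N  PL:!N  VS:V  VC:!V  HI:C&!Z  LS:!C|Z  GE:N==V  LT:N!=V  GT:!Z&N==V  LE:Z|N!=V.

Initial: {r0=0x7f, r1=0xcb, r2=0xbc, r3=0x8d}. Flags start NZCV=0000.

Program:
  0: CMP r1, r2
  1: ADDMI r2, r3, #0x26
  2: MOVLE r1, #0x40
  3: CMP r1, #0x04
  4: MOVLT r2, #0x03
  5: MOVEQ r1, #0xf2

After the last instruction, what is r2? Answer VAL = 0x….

[0] flags=0010 → (cmp)
[1] flags=0010 MI?F → skip
[2] flags=0010 LE?F → skip
[3] flags=1010 → (cmp)
[4] flags=1010 LT?T → r2=0x03
[5] flags=1010 EQ?F → skip

VAL = 0x03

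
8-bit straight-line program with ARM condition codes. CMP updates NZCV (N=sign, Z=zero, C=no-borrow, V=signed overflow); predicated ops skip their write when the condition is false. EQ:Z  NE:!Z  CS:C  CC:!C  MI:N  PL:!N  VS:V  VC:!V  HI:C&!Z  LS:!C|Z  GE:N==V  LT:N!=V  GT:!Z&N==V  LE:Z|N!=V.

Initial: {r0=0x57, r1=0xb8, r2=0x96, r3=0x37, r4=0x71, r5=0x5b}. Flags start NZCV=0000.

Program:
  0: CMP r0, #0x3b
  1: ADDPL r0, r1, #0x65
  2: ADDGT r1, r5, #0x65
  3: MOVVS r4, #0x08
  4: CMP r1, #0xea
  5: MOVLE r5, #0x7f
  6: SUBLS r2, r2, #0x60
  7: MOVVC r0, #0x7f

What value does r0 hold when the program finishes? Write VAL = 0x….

VAL = 0x7f

0: ✓ CMP  NZCV=0010
1: ✓ ADDPL  r0←0x1d
2: ✓ ADDGT  r1←0xc0
3: · MOVVS
4: ✓ CMP  NZCV=1000
5: ✓ MOVLE  r5←0x7f
6: ✓ SUBLS  r2←0x36
7: ✓ MOVVC  r0←0x7f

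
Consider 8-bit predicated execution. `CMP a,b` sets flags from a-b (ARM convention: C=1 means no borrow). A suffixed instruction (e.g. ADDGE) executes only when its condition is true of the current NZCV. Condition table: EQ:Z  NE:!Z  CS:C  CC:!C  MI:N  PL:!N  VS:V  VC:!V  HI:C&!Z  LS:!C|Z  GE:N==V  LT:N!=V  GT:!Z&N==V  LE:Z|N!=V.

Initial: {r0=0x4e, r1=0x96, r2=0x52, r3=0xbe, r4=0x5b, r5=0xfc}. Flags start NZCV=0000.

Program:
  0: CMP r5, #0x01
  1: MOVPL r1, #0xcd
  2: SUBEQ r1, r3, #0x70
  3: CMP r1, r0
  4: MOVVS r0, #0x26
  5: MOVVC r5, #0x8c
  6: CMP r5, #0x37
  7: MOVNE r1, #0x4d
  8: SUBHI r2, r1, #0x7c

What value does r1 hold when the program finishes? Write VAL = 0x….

0: ✓ CMP  NZCV=1010
1: · MOVPL
2: · SUBEQ
3: ✓ CMP  NZCV=0011
4: ✓ MOVVS  r0←0x26
5: · MOVVC
6: ✓ CMP  NZCV=1010
7: ✓ MOVNE  r1←0x4d
8: ✓ SUBHI  r2←0xd1

VAL = 0x4d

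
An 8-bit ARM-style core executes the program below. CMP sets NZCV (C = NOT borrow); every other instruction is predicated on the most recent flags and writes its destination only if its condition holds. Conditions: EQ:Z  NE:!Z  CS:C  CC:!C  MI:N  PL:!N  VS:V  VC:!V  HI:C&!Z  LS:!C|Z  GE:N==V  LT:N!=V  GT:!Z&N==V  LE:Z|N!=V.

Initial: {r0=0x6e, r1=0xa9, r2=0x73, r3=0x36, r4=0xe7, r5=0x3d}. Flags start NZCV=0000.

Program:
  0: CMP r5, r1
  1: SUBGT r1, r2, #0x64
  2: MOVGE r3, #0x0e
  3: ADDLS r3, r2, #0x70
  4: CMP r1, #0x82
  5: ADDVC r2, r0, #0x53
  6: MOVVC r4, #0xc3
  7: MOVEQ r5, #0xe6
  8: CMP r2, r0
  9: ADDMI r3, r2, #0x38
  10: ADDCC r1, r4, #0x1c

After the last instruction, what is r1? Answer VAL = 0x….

VAL = 0x0f

[0] flags=1001 → (cmp)
[1] flags=1001 GT?T → r1=0x0f
[2] flags=1001 GE?T → r3=0x0e
[3] flags=1001 LS?T → r3=0xe3
[4] flags=1001 → (cmp)
[5] flags=1001 VC?F → skip
[6] flags=1001 VC?F → skip
[7] flags=1001 EQ?F → skip
[8] flags=0010 → (cmp)
[9] flags=0010 MI?F → skip
[10] flags=0010 CC?F → skip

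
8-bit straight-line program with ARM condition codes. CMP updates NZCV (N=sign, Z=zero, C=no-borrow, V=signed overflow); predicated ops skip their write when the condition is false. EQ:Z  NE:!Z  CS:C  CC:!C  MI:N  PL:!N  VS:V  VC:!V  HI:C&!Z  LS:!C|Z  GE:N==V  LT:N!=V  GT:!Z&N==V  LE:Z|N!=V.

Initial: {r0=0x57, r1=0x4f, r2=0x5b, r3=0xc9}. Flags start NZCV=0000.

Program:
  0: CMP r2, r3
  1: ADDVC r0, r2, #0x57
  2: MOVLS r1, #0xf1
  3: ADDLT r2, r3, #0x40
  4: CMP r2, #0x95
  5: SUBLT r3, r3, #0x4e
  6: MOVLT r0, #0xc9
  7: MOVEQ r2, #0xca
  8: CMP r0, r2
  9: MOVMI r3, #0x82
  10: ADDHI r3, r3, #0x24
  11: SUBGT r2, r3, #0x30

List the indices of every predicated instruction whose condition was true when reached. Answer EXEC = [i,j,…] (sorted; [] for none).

0: ✓ CMP  NZCV=1001
1: · ADDVC
2: ✓ MOVLS  r1←0xf1
3: · ADDLT
4: ✓ CMP  NZCV=1001
5: · SUBLT
6: · MOVLT
7: · MOVEQ
8: ✓ CMP  NZCV=1000
9: ✓ MOVMI  r3←0x82
10: · ADDHI
11: · SUBGT

EXEC = [2,9]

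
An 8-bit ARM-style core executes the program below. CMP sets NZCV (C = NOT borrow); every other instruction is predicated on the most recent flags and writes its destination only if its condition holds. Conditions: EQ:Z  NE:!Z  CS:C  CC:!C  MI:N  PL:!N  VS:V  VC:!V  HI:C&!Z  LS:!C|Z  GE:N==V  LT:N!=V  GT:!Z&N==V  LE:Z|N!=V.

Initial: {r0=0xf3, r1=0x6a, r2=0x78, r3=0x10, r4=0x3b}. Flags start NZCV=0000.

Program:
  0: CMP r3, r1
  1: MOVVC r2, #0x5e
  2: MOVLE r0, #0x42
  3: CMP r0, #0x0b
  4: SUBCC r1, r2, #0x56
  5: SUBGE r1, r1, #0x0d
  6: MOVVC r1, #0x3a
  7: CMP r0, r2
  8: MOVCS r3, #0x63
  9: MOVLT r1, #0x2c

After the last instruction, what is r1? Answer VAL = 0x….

VAL = 0x2c

[0] flags=1000 → (cmp)
[1] flags=1000 VC?T → r2=0x5e
[2] flags=1000 LE?T → r0=0x42
[3] flags=0010 → (cmp)
[4] flags=0010 CC?F → skip
[5] flags=0010 GE?T → r1=0x5d
[6] flags=0010 VC?T → r1=0x3a
[7] flags=1000 → (cmp)
[8] flags=1000 CS?F → skip
[9] flags=1000 LT?T → r1=0x2c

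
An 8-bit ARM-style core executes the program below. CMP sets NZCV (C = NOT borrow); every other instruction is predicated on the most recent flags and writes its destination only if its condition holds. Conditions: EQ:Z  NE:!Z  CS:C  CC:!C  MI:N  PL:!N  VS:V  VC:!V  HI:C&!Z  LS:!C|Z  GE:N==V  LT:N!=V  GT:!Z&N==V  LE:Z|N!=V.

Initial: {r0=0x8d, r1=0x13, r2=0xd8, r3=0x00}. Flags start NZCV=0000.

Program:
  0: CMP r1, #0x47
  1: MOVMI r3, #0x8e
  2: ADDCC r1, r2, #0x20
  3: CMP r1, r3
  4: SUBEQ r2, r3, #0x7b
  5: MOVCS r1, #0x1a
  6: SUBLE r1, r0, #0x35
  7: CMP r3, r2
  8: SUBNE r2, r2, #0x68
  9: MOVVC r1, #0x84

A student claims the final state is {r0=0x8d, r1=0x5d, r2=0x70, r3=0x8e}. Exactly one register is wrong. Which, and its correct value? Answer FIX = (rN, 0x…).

[0] flags=1000 → (cmp)
[1] flags=1000 MI?T → r3=0x8e
[2] flags=1000 CC?T → r1=0xf8
[3] flags=0010 → (cmp)
[4] flags=0010 EQ?F → skip
[5] flags=0010 CS?T → r1=0x1a
[6] flags=0010 LE?F → skip
[7] flags=1000 → (cmp)
[8] flags=1000 NE?T → r2=0x70
[9] flags=1000 VC?T → r1=0x84

FIX = (r1, 0x84)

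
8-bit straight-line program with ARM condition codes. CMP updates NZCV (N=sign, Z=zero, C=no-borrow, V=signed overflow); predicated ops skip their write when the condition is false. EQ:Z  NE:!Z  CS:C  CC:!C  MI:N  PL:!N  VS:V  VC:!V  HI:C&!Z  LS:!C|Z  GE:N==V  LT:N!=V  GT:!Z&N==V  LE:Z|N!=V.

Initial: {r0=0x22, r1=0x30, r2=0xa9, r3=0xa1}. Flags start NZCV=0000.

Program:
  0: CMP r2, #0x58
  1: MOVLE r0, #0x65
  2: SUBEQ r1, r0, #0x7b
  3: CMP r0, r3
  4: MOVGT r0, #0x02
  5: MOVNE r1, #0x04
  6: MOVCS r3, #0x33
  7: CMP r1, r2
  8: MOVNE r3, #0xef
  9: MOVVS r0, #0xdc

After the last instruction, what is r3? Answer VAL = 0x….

0: ✓ CMP  NZCV=0011
1: ✓ MOVLE  r0←0x65
2: · SUBEQ
3: ✓ CMP  NZCV=1001
4: ✓ MOVGT  r0←0x02
5: ✓ MOVNE  r1←0x04
6: · MOVCS
7: ✓ CMP  NZCV=0000
8: ✓ MOVNE  r3←0xef
9: · MOVVS

VAL = 0xef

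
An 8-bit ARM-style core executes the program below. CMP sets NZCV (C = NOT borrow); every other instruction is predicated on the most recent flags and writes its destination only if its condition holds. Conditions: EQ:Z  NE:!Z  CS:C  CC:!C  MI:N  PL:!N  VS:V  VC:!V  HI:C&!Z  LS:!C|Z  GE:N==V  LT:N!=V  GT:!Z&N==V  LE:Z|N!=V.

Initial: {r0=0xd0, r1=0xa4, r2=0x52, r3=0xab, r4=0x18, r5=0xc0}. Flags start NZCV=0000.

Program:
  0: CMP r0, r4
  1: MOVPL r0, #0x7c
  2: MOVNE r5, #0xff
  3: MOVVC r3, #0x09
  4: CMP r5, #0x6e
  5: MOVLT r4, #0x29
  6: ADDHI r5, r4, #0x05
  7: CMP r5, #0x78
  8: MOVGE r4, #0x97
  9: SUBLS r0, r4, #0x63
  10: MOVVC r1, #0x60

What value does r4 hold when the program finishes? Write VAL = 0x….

0: ✓ CMP  NZCV=1010
1: · MOVPL
2: ✓ MOVNE  r5←0xff
3: ✓ MOVVC  r3←0x09
4: ✓ CMP  NZCV=1010
5: ✓ MOVLT  r4←0x29
6: ✓ ADDHI  r5←0x2e
7: ✓ CMP  NZCV=1000
8: · MOVGE
9: ✓ SUBLS  r0←0xc6
10: ✓ MOVVC  r1←0x60

VAL = 0x29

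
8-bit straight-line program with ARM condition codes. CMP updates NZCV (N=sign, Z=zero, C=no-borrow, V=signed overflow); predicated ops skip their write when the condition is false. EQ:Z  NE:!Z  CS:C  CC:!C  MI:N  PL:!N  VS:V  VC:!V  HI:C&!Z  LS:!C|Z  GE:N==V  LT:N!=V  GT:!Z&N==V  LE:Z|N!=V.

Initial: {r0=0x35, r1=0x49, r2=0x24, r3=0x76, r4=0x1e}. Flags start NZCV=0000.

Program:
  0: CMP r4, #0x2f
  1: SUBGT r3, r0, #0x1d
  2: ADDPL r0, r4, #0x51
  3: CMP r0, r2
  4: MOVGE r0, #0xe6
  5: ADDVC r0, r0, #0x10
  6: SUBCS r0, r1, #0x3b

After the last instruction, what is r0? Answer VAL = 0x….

[0] flags=1000 → (cmp)
[1] flags=1000 GT?F → skip
[2] flags=1000 PL?F → skip
[3] flags=0010 → (cmp)
[4] flags=0010 GE?T → r0=0xe6
[5] flags=0010 VC?T → r0=0xf6
[6] flags=0010 CS?T → r0=0x0e

VAL = 0x0e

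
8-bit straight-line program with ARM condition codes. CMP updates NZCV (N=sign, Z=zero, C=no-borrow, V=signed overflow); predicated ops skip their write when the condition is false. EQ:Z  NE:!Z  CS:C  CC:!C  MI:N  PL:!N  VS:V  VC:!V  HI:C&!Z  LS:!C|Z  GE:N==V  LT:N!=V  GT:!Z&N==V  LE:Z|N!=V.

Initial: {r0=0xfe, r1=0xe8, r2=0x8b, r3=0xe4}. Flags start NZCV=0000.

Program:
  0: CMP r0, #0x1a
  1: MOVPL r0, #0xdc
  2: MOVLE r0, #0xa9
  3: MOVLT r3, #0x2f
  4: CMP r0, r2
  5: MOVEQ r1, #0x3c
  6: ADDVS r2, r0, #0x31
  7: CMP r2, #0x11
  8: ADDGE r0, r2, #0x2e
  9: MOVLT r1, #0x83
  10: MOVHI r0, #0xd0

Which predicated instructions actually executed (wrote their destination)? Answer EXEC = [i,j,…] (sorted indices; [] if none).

[0] flags=1010 → (cmp)
[1] flags=1010 PL?F → skip
[2] flags=1010 LE?T → r0=0xa9
[3] flags=1010 LT?T → r3=0x2f
[4] flags=0010 → (cmp)
[5] flags=0010 EQ?F → skip
[6] flags=0010 VS?F → skip
[7] flags=0011 → (cmp)
[8] flags=0011 GE?F → skip
[9] flags=0011 LT?T → r1=0x83
[10] flags=0011 HI?T → r0=0xd0

EXEC = [2,3,9,10]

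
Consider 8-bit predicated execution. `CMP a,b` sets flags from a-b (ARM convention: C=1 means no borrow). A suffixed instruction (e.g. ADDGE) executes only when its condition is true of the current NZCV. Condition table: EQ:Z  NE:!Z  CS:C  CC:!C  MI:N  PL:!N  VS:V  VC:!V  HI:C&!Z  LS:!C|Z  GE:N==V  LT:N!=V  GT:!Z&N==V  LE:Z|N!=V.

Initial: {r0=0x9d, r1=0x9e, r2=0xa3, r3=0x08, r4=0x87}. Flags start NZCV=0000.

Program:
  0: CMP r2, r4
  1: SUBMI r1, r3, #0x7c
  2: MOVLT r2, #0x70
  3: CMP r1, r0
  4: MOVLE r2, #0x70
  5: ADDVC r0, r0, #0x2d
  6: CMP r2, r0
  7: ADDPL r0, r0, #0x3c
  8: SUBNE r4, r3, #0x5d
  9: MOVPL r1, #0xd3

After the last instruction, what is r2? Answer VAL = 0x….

0: ✓ CMP  NZCV=0010
1: · SUBMI
2: · MOVLT
3: ✓ CMP  NZCV=0010
4: · MOVLE
5: ✓ ADDVC  r0←0xca
6: ✓ CMP  NZCV=1000
7: · ADDPL
8: ✓ SUBNE  r4←0xab
9: · MOVPL

VAL = 0xa3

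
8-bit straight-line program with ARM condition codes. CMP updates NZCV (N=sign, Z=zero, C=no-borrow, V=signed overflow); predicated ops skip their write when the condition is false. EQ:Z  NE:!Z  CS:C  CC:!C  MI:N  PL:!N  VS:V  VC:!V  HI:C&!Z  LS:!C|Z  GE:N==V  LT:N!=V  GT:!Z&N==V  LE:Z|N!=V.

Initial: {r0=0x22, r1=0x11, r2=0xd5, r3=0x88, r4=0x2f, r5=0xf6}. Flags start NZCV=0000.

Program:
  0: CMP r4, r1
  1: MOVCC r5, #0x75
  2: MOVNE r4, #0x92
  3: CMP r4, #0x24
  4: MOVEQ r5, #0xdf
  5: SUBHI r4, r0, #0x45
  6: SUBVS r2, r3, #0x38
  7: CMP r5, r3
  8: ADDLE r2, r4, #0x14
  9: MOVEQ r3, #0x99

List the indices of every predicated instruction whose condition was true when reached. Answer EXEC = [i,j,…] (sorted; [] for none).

EXEC = [2,5,6]

[0] flags=0010 → (cmp)
[1] flags=0010 CC?F → skip
[2] flags=0010 NE?T → r4=0x92
[3] flags=0011 → (cmp)
[4] flags=0011 EQ?F → skip
[5] flags=0011 HI?T → r4=0xdd
[6] flags=0011 VS?T → r2=0x50
[7] flags=0010 → (cmp)
[8] flags=0010 LE?F → skip
[9] flags=0010 EQ?F → skip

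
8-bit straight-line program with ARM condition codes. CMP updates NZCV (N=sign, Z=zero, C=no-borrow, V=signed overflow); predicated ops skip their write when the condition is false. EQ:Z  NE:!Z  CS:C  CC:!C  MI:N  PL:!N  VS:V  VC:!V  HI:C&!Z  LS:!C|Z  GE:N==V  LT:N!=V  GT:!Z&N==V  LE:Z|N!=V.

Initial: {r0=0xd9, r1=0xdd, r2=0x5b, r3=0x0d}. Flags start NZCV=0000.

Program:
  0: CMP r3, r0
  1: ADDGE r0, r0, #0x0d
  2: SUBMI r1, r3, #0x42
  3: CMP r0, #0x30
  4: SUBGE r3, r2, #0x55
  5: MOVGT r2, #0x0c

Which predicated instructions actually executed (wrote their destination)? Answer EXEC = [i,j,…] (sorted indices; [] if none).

EXEC = [1]

0: ✓ CMP  NZCV=0000
1: ✓ ADDGE  r0←0xe6
2: · SUBMI
3: ✓ CMP  NZCV=1010
4: · SUBGE
5: · MOVGT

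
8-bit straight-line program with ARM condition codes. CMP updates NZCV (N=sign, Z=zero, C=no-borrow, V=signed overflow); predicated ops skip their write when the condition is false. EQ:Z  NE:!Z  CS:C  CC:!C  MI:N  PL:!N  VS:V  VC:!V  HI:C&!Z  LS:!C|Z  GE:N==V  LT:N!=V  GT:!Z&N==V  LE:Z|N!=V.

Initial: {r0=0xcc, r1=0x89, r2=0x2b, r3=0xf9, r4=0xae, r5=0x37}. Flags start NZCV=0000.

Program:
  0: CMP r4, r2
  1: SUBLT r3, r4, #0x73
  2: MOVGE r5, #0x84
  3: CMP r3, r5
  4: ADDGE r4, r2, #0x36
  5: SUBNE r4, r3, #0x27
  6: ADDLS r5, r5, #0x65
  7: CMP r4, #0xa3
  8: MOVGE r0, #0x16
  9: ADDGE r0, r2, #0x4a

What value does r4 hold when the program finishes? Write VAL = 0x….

VAL = 0x14

[0] flags=1010 → (cmp)
[1] flags=1010 LT?T → r3=0x3b
[2] flags=1010 GE?F → skip
[3] flags=0010 → (cmp)
[4] flags=0010 GE?T → r4=0x61
[5] flags=0010 NE?T → r4=0x14
[6] flags=0010 LS?F → skip
[7] flags=0000 → (cmp)
[8] flags=0000 GE?T → r0=0x16
[9] flags=0000 GE?T → r0=0x75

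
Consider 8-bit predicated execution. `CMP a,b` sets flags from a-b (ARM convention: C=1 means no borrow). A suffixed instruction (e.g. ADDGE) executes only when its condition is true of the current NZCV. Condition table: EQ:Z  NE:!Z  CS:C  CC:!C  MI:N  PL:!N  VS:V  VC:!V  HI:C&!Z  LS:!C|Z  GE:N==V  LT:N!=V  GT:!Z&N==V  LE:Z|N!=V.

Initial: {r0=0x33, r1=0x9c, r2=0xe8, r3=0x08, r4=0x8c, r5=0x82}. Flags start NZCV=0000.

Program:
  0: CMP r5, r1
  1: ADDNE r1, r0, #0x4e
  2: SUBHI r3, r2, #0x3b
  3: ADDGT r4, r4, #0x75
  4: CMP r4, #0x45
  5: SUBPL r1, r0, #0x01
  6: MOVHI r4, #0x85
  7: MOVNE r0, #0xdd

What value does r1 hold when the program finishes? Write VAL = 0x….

0: ✓ CMP  NZCV=1000
1: ✓ ADDNE  r1←0x81
2: · SUBHI
3: · ADDGT
4: ✓ CMP  NZCV=0011
5: ✓ SUBPL  r1←0x32
6: ✓ MOVHI  r4←0x85
7: ✓ MOVNE  r0←0xdd

VAL = 0x32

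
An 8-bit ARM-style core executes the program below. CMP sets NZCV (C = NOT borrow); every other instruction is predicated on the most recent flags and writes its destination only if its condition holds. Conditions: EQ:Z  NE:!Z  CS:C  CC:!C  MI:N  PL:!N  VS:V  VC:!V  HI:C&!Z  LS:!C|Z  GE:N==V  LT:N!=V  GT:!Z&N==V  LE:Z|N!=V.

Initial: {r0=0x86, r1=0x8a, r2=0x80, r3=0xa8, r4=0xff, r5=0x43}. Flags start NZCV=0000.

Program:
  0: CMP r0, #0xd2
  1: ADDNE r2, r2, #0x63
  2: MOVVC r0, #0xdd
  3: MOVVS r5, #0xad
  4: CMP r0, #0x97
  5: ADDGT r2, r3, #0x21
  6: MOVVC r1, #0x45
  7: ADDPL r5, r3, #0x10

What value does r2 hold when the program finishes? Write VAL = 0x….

VAL = 0xc9

0: ✓ CMP  NZCV=1000
1: ✓ ADDNE  r2←0xe3
2: ✓ MOVVC  r0←0xdd
3: · MOVVS
4: ✓ CMP  NZCV=0010
5: ✓ ADDGT  r2←0xc9
6: ✓ MOVVC  r1←0x45
7: ✓ ADDPL  r5←0xb8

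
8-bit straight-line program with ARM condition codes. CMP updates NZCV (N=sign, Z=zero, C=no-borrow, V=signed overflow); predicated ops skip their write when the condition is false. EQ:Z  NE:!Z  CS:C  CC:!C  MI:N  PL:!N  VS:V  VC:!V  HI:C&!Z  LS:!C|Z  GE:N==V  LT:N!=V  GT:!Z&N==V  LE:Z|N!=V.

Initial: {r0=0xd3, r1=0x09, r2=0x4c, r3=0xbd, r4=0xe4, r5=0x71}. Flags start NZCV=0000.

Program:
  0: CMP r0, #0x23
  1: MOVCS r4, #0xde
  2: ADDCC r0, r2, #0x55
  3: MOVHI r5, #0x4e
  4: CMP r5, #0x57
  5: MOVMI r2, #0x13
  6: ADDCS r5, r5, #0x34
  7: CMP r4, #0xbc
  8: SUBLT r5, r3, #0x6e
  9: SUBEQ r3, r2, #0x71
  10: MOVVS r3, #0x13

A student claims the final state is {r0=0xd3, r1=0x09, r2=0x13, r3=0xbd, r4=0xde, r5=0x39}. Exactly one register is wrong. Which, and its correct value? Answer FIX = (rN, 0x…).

FIX = (r5, 0x4e)

[0] flags=1010 → (cmp)
[1] flags=1010 CS?T → r4=0xde
[2] flags=1010 CC?F → skip
[3] flags=1010 HI?T → r5=0x4e
[4] flags=1000 → (cmp)
[5] flags=1000 MI?T → r2=0x13
[6] flags=1000 CS?F → skip
[7] flags=0010 → (cmp)
[8] flags=0010 LT?F → skip
[9] flags=0010 EQ?F → skip
[10] flags=0010 VS?F → skip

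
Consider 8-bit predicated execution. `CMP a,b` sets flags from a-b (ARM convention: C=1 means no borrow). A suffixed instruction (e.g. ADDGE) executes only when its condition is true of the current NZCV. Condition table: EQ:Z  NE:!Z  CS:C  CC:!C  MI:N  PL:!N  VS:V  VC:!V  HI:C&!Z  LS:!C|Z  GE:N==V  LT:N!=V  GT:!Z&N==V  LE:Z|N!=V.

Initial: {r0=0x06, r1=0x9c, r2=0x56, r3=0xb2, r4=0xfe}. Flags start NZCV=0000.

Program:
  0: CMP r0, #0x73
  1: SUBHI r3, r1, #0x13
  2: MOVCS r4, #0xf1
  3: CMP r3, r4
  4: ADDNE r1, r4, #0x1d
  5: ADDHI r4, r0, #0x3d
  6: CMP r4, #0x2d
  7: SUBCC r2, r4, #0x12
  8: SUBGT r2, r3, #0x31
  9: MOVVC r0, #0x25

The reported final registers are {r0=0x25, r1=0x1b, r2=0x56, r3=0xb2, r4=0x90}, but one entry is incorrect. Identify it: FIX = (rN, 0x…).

FIX = (r4, 0xfe)

[0] flags=1000 → (cmp)
[1] flags=1000 HI?F → skip
[2] flags=1000 CS?F → skip
[3] flags=1000 → (cmp)
[4] flags=1000 NE?T → r1=0x1b
[5] flags=1000 HI?F → skip
[6] flags=1010 → (cmp)
[7] flags=1010 CC?F → skip
[8] flags=1010 GT?F → skip
[9] flags=1010 VC?T → r0=0x25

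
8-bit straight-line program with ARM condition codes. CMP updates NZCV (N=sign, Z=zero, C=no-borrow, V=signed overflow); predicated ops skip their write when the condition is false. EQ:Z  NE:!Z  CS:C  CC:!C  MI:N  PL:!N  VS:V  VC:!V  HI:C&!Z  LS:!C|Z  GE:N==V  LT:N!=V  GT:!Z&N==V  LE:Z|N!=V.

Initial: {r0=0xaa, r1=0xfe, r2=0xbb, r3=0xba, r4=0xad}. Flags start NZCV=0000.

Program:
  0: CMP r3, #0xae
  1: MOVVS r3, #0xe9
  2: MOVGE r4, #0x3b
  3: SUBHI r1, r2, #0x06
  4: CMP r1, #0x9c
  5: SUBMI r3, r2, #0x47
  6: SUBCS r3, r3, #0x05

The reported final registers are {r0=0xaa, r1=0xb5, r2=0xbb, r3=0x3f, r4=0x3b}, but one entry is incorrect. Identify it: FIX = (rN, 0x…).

0: ✓ CMP  NZCV=0010
1: · MOVVS
2: ✓ MOVGE  r4←0x3b
3: ✓ SUBHI  r1←0xb5
4: ✓ CMP  NZCV=0010
5: · SUBMI
6: ✓ SUBCS  r3←0xb5

FIX = (r3, 0xb5)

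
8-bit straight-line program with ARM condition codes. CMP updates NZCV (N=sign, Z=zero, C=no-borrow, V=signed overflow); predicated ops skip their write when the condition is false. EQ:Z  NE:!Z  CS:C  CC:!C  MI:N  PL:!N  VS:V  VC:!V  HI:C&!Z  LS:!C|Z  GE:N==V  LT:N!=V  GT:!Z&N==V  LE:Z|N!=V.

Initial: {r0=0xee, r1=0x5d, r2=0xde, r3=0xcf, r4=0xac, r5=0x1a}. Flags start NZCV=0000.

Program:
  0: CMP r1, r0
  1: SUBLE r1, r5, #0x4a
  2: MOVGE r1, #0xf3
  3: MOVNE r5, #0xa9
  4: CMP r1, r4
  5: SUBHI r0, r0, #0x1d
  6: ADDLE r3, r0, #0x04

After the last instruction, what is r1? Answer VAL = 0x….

VAL = 0xf3

0: ✓ CMP  NZCV=0000
1: · SUBLE
2: ✓ MOVGE  r1←0xf3
3: ✓ MOVNE  r5←0xa9
4: ✓ CMP  NZCV=0010
5: ✓ SUBHI  r0←0xd1
6: · ADDLE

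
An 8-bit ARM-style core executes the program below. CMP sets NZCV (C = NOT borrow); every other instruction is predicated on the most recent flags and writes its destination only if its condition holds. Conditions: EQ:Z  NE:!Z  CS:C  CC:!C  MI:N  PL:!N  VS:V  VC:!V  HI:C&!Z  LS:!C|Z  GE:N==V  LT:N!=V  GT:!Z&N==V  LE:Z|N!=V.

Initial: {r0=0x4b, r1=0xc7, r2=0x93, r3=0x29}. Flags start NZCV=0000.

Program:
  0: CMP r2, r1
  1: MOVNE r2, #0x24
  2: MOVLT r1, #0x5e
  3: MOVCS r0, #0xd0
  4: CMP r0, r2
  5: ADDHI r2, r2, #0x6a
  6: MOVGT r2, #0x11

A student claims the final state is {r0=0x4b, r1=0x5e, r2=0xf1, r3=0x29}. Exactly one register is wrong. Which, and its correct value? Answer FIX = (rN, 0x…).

0: ✓ CMP  NZCV=1000
1: ✓ MOVNE  r2←0x24
2: ✓ MOVLT  r1←0x5e
3: · MOVCS
4: ✓ CMP  NZCV=0010
5: ✓ ADDHI  r2←0x8e
6: ✓ MOVGT  r2←0x11

FIX = (r2, 0x11)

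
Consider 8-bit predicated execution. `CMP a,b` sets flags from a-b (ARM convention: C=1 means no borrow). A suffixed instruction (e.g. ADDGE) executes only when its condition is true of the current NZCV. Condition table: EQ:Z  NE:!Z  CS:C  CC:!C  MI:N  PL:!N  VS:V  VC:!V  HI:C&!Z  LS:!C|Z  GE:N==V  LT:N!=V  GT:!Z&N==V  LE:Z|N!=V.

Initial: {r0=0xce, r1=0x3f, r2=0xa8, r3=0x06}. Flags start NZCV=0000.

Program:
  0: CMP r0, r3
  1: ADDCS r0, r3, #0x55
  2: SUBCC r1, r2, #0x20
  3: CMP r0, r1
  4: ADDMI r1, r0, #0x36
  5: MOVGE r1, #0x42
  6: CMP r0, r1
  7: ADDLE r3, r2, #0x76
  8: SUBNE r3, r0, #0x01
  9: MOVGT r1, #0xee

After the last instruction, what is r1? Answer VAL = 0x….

VAL = 0xee

0: ✓ CMP  NZCV=1010
1: ✓ ADDCS  r0←0x5b
2: · SUBCC
3: ✓ CMP  NZCV=0010
4: · ADDMI
5: ✓ MOVGE  r1←0x42
6: ✓ CMP  NZCV=0010
7: · ADDLE
8: ✓ SUBNE  r3←0x5a
9: ✓ MOVGT  r1←0xee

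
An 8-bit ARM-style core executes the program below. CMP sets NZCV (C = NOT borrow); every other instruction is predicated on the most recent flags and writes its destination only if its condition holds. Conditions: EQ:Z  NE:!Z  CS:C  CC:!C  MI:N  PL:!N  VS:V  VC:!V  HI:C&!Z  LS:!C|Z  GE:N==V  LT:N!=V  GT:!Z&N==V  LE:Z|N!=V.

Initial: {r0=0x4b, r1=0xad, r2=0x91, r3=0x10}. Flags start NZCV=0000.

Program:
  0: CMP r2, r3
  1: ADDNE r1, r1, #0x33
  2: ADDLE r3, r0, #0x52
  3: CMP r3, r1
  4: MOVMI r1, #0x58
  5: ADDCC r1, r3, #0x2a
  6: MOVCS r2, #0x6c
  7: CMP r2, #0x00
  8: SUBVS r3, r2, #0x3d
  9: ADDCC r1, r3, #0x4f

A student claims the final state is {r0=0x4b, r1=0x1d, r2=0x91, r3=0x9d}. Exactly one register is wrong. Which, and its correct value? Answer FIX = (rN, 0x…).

[0] flags=1010 → (cmp)
[1] flags=1010 NE?T → r1=0xe0
[2] flags=1010 LE?T → r3=0x9d
[3] flags=1000 → (cmp)
[4] flags=1000 MI?T → r1=0x58
[5] flags=1000 CC?T → r1=0xc7
[6] flags=1000 CS?F → skip
[7] flags=1010 → (cmp)
[8] flags=1010 VS?F → skip
[9] flags=1010 CC?F → skip

FIX = (r1, 0xc7)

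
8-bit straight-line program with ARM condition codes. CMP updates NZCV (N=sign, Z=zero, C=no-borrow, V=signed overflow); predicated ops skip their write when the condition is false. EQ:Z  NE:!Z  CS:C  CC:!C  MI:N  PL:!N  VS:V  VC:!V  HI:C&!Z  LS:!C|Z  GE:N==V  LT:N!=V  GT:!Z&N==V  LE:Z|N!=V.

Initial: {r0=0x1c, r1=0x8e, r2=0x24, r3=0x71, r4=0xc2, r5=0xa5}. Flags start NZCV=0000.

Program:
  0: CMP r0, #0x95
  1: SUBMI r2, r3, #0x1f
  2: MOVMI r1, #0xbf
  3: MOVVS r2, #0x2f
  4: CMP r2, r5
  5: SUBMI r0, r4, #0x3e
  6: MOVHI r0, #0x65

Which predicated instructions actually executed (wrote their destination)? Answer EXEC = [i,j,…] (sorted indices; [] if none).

EXEC = [1,2,3,5]

0: ✓ CMP  NZCV=1001
1: ✓ SUBMI  r2←0x52
2: ✓ MOVMI  r1←0xbf
3: ✓ MOVVS  r2←0x2f
4: ✓ CMP  NZCV=1001
5: ✓ SUBMI  r0←0x84
6: · MOVHI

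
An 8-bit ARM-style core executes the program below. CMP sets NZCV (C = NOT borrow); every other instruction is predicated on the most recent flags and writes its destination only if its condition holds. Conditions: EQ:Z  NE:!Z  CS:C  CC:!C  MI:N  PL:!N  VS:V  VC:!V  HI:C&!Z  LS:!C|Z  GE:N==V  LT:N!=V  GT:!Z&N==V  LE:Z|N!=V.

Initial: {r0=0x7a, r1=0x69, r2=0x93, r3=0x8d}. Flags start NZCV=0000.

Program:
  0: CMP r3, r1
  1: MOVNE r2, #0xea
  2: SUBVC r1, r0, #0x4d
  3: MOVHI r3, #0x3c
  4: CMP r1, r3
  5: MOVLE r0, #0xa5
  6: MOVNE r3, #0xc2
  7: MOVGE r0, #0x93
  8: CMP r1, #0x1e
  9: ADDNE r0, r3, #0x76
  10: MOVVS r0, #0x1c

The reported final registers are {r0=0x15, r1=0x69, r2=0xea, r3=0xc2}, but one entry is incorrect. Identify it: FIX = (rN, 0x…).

[0] flags=0011 → (cmp)
[1] flags=0011 NE?T → r2=0xea
[2] flags=0011 VC?F → skip
[3] flags=0011 HI?T → r3=0x3c
[4] flags=0010 → (cmp)
[5] flags=0010 LE?F → skip
[6] flags=0010 NE?T → r3=0xc2
[7] flags=0010 GE?T → r0=0x93
[8] flags=0010 → (cmp)
[9] flags=0010 NE?T → r0=0x38
[10] flags=0010 VS?F → skip

FIX = (r0, 0x38)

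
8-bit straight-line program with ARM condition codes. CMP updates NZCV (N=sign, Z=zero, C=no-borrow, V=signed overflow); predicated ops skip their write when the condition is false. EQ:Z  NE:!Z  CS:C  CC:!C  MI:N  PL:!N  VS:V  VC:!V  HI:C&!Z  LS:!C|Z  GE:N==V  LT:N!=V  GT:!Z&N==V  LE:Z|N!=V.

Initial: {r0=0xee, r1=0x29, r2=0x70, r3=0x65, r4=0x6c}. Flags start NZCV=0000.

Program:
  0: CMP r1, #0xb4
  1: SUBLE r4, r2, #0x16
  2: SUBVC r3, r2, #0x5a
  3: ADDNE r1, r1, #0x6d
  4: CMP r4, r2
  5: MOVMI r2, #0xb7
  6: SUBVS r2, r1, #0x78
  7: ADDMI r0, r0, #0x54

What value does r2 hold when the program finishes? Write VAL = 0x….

VAL = 0xb7

0: ✓ CMP  NZCV=0000
1: · SUBLE
2: ✓ SUBVC  r3←0x16
3: ✓ ADDNE  r1←0x96
4: ✓ CMP  NZCV=1000
5: ✓ MOVMI  r2←0xb7
6: · SUBVS
7: ✓ ADDMI  r0←0x42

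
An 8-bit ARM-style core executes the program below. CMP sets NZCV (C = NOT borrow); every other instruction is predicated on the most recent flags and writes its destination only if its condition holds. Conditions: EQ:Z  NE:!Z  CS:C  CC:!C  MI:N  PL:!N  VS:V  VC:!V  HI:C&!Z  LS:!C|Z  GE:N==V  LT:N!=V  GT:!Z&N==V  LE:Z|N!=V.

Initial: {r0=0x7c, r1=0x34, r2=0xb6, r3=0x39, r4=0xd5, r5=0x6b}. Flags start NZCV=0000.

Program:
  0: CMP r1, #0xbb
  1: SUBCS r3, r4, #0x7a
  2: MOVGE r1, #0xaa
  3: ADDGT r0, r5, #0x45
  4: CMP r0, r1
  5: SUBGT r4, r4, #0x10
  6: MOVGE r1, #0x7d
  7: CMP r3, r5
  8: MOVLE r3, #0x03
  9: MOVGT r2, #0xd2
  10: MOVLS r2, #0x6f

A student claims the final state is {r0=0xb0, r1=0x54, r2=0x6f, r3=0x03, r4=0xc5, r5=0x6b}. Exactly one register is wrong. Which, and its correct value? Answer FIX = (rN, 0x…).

FIX = (r1, 0x7d)

[0] flags=0000 → (cmp)
[1] flags=0000 CS?F → skip
[2] flags=0000 GE?T → r1=0xaa
[3] flags=0000 GT?T → r0=0xb0
[4] flags=0010 → (cmp)
[5] flags=0010 GT?T → r4=0xc5
[6] flags=0010 GE?T → r1=0x7d
[7] flags=1000 → (cmp)
[8] flags=1000 LE?T → r3=0x03
[9] flags=1000 GT?F → skip
[10] flags=1000 LS?T → r2=0x6f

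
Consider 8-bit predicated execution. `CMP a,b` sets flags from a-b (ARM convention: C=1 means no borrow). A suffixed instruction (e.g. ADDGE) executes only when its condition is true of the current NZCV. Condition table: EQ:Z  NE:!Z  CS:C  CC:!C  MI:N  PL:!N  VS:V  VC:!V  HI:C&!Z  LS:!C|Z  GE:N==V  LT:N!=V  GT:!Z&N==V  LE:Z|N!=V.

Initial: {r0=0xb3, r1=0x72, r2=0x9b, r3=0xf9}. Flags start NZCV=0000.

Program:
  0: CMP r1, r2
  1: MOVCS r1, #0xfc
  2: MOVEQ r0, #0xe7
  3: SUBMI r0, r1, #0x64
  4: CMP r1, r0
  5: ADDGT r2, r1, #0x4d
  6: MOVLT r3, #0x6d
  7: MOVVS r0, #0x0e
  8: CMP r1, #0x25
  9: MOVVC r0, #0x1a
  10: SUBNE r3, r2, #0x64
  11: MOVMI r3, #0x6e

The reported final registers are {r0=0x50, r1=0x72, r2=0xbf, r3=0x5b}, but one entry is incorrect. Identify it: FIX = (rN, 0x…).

FIX = (r0, 0x1a)

[0] flags=1001 → (cmp)
[1] flags=1001 CS?F → skip
[2] flags=1001 EQ?F → skip
[3] flags=1001 MI?T → r0=0x0e
[4] flags=0010 → (cmp)
[5] flags=0010 GT?T → r2=0xbf
[6] flags=0010 LT?F → skip
[7] flags=0010 VS?F → skip
[8] flags=0010 → (cmp)
[9] flags=0010 VC?T → r0=0x1a
[10] flags=0010 NE?T → r3=0x5b
[11] flags=0010 MI?F → skip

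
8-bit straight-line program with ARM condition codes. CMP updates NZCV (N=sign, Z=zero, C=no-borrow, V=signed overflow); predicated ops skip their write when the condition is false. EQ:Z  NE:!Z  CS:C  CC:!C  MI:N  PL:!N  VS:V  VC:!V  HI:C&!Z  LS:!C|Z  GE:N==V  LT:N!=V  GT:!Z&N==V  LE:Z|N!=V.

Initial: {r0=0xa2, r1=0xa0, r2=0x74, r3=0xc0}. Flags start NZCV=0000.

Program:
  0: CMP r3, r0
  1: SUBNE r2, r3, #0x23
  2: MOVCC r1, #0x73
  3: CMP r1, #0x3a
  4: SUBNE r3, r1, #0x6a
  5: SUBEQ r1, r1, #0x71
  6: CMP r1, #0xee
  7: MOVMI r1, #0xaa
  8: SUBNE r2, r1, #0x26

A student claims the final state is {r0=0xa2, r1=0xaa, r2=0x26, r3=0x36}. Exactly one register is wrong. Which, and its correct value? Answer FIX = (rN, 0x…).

FIX = (r2, 0x84)

[0] flags=0010 → (cmp)
[1] flags=0010 NE?T → r2=0x9d
[2] flags=0010 CC?F → skip
[3] flags=0011 → (cmp)
[4] flags=0011 NE?T → r3=0x36
[5] flags=0011 EQ?F → skip
[6] flags=1000 → (cmp)
[7] flags=1000 MI?T → r1=0xaa
[8] flags=1000 NE?T → r2=0x84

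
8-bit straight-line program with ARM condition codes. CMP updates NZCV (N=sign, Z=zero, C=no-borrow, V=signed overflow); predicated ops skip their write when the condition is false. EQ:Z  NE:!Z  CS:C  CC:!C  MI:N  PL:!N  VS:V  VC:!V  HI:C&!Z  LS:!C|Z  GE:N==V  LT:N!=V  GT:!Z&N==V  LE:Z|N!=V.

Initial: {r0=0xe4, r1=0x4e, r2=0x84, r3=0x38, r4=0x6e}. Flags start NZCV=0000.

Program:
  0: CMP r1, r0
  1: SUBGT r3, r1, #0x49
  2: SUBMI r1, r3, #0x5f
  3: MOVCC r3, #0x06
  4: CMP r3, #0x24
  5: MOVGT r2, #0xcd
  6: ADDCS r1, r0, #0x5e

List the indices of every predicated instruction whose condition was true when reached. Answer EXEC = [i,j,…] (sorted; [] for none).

[0] flags=0000 → (cmp)
[1] flags=0000 GT?T → r3=0x05
[2] flags=0000 MI?F → skip
[3] flags=0000 CC?T → r3=0x06
[4] flags=1000 → (cmp)
[5] flags=1000 GT?F → skip
[6] flags=1000 CS?F → skip

EXEC = [1,3]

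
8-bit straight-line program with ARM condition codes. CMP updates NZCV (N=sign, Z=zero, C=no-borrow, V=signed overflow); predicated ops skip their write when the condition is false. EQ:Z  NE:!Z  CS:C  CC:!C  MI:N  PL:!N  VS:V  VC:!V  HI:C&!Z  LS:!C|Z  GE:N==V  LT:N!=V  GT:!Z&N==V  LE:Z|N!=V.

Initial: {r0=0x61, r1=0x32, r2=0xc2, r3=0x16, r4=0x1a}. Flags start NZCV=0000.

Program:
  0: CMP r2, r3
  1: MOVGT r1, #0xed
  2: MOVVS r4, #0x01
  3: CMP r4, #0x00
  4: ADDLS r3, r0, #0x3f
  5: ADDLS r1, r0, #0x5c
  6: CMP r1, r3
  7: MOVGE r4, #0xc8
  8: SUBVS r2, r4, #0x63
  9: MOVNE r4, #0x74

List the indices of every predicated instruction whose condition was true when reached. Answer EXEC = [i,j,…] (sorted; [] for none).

EXEC = [7,9]

[0] flags=1010 → (cmp)
[1] flags=1010 GT?F → skip
[2] flags=1010 VS?F → skip
[3] flags=0010 → (cmp)
[4] flags=0010 LS?F → skip
[5] flags=0010 LS?F → skip
[6] flags=0010 → (cmp)
[7] flags=0010 GE?T → r4=0xc8
[8] flags=0010 VS?F → skip
[9] flags=0010 NE?T → r4=0x74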